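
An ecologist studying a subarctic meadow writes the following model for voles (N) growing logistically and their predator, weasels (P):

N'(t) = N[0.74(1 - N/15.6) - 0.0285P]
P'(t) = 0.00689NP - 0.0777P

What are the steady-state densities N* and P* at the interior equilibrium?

From dP/dt = 0 with P > 0: 0.00689N* = 0.0777, so N* = 11.3.
Substitute into dN/dt = 0: 0.74(1 - 11.3/15.6) = 0.0285P*.
The bracket is 0.277, giving P* = 0.205/0.0285 = 7.19.

N* ≈ 11.3, P* ≈ 7.19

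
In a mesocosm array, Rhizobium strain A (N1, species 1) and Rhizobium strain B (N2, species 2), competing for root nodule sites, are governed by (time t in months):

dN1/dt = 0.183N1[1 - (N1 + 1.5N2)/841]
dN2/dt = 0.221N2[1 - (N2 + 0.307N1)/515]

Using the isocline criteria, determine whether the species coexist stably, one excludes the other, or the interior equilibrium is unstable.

stable coexistence

Compare the nullcline intercepts: K1/α12 = 841/1.5 = 561 > K2 = 515; K2/α21 = 515/0.307 = 1680 > K1 = 841.
Since both inequalities hold, each species can invade when rare, so the interior equilibrium is stable.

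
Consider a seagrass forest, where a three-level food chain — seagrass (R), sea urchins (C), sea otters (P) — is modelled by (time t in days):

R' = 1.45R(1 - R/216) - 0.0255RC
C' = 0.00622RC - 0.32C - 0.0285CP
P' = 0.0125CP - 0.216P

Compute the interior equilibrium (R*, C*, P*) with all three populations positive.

R* ≈ 150, C* ≈ 17.3, P* ≈ 21.6

From dP/dt = 0: 0.0125C* = 0.216, so C* = 17.3.
From dR/dt = 0: 1.45(1 - R*/216) = 0.0255·17.3, giving R* = 216·(1 - 0.304) = 150.
From dC/dt = 0: 0.00622·150 - 0.32 = 0.0285P*, so P* = 0.615/0.0285 = 21.6.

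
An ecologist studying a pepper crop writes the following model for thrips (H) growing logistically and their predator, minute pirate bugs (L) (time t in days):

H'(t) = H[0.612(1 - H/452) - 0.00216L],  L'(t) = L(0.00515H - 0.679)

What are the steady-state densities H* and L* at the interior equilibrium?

From dL/dt = 0 with L > 0: 0.00515H* = 0.679, so H* = 132.
Substitute into dH/dt = 0: 0.612(1 - 132/452) = 0.00216L*.
The bracket is 0.708, giving L* = 0.433/0.00216 = 201.

H* ≈ 132, L* ≈ 201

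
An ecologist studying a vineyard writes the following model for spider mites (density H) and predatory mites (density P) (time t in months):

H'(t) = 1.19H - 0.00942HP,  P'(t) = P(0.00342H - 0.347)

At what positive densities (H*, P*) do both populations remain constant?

Set dP/dt = 0 with P > 0: 0.00342H - 0.347 = 0, so H* = 0.347/0.00342 = 101.
Set dH/dt = 0 with H > 0: 1.19 - 0.00942P = 0, so P* = 1.19/0.00942 = 126.

H* ≈ 101, P* ≈ 126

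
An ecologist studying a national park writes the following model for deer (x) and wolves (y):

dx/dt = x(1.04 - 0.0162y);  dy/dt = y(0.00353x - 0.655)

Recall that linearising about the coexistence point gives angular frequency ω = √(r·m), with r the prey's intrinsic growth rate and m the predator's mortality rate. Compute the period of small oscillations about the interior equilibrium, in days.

T ≈ 7.61 days

Here r = 1.04 and m = 0.655, so r·m = 0.681.
ω = √0.681 = 0.825 per day, hence T = 2π/ω ≈ 7.61 days.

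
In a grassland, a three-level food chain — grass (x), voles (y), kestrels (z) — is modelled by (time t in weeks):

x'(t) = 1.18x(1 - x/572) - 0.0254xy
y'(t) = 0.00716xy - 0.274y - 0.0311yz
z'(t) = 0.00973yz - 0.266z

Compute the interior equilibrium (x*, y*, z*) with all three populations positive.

x* ≈ 235, y* ≈ 27.3, z* ≈ 45.4

From dz/dt = 0: 0.00973y* = 0.266, so y* = 27.3.
From dx/dt = 0: 1.18(1 - x*/572) = 0.0254·27.3, giving x* = 572·(1 - 0.588) = 235.
From dy/dt = 0: 0.00716·235 - 0.274 = 0.0311z*, so z* = 1.41/0.0311 = 45.4.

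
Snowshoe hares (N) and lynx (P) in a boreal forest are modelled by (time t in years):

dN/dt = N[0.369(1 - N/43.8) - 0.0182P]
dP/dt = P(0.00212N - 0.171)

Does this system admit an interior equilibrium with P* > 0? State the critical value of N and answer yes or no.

Threshold N = 80.7; K < 80.7, so no, the predator goes extinct.

The predator equation gives dP/dt > 0 only when N > 0.171/0.00212 = 80.7.
Without the predator, N → K = 43.8. Since 43.8 < 80.7, the predator cannot invade.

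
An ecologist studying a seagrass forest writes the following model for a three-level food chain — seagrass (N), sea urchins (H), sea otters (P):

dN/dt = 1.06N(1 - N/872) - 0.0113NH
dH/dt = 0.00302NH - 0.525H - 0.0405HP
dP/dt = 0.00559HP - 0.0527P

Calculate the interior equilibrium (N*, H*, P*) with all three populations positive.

From dP/dt = 0: 0.00559H* = 0.0527, so H* = 9.43.
From dN/dt = 0: 1.06(1 - N*/872) = 0.0113·9.43, giving N* = 872·(1 - 0.101) = 784.
From dH/dt = 0: 0.00302·784 - 0.525 = 0.0405P*, so P* = 1.84/0.0405 = 45.5.

N* ≈ 784, H* ≈ 9.43, P* ≈ 45.5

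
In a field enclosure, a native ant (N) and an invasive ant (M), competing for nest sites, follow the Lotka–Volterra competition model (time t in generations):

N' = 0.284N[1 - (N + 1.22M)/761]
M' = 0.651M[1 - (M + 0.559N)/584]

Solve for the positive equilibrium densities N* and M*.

N* ≈ 153, M* ≈ 499

Setting both brackets to zero gives the nullclines N + 1.22M = 761 and 0.559N + M = 584.
Substituting M = 584 - 0.559N into the first: N(1 - 1.22·0.559) = 761 - 1.22·584.
So N* = 48.5/0.318 = 153, and then M* = 584 - 0.559·153 = 499.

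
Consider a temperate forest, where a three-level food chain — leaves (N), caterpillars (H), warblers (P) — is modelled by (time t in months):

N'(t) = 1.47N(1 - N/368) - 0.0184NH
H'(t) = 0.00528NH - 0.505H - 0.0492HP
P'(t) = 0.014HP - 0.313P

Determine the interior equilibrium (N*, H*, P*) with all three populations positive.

From dP/dt = 0: 0.014H* = 0.313, so H* = 22.4.
From dN/dt = 0: 1.47(1 - N*/368) = 0.0184·22.4, giving N* = 368·(1 - 0.28) = 265.
From dH/dt = 0: 0.00528·265 - 0.505 = 0.0492P*, so P* = 0.894/0.0492 = 18.2.

N* ≈ 265, H* ≈ 22.4, P* ≈ 18.2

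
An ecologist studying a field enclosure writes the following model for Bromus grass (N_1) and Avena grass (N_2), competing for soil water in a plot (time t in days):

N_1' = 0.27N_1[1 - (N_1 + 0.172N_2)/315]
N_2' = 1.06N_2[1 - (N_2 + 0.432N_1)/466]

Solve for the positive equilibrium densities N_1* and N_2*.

Setting both brackets to zero gives the nullclines N_1 + 0.172N_2 = 315 and 0.432N_1 + N_2 = 466.
Substituting N_2 = 466 - 0.432N_1 into the first: N_1(1 - 0.172·0.432) = 315 - 0.172·466.
So N_1* = 235/0.926 = 254, and then N_2* = 466 - 0.432·254 = 356.

N_1* ≈ 254, N_2* ≈ 356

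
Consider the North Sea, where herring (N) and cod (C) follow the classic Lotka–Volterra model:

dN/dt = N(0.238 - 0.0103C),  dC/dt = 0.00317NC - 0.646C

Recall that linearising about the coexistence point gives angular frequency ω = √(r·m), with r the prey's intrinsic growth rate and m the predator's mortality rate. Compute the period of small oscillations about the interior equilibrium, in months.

T ≈ 16 months

Here r = 0.238 and m = 0.646, so r·m = 0.154.
ω = √0.154 = 0.392 per month, hence T = 2π/ω ≈ 16 months.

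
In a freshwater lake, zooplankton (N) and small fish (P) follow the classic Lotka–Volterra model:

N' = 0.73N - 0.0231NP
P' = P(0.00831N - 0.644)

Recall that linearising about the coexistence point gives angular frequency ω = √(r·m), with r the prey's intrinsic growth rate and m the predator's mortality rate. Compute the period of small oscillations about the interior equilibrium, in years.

T ≈ 9.16 years

Here r = 0.73 and m = 0.644, so r·m = 0.47.
ω = √0.47 = 0.686 per year, hence T = 2π/ω ≈ 9.16 years.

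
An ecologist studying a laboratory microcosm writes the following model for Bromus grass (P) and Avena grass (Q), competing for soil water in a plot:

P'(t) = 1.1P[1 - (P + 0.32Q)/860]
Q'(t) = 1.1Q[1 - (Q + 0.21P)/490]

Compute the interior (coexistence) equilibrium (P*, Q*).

P* ≈ 754, Q* ≈ 332

Setting both brackets to zero gives the nullclines P + 0.32Q = 860 and 0.21P + Q = 490.
Substituting Q = 490 - 0.21P into the first: P(1 - 0.32·0.21) = 860 - 0.32·490.
So P* = 703/0.933 = 754, and then Q* = 490 - 0.21·754 = 332.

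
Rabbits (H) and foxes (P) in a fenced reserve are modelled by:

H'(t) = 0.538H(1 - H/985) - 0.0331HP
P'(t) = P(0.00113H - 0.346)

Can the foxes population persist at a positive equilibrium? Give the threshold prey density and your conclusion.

Threshold H = 306; K > 306, so yes, the predator persists.

The predator equation gives dP/dt > 0 only when H > 0.346/0.00113 = 306.
Without the predator, H → K = 985. Since 985 > 306, the predator can invade and persist.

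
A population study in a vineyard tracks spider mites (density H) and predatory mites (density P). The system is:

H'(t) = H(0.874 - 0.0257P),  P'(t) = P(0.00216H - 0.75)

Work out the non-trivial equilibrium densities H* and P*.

H* ≈ 347, P* ≈ 34

Set dP/dt = 0 with P > 0: 0.00216H - 0.75 = 0, so H* = 0.75/0.00216 = 347.
Set dH/dt = 0 with H > 0: 0.874 - 0.0257P = 0, so P* = 0.874/0.0257 = 34.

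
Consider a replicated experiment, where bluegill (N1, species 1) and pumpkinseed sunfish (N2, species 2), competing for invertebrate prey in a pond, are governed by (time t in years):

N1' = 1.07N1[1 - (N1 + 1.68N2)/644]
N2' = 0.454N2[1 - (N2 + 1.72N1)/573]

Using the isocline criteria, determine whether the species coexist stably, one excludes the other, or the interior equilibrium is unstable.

unstable coexistence (outcome depends on initial conditions)

Compare the nullcline intercepts: K1/α12 = 644/1.68 = 383 < K2 = 573; K2/α21 = 573/1.72 = 333 < K1 = 644.
Since both are reversed, neither can invade when rare; the interior point is a saddle.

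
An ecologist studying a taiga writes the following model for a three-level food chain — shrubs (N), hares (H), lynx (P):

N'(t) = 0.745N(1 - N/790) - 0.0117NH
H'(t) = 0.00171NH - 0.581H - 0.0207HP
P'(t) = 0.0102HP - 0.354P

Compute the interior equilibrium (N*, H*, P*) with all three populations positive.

N* ≈ 359, H* ≈ 34.7, P* ≈ 1.62

From dP/dt = 0: 0.0102H* = 0.354, so H* = 34.7.
From dN/dt = 0: 0.745(1 - N*/790) = 0.0117·34.7, giving N* = 790·(1 - 0.545) = 359.
From dH/dt = 0: 0.00171·359 - 0.581 = 0.0207P*, so P* = 0.0336/0.0207 = 1.62.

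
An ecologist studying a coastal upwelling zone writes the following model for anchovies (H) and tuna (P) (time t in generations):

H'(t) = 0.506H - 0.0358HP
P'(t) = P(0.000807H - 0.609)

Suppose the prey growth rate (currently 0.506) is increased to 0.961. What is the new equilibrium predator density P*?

At the interior fixed point, setting dH/dt = 0 with H > 0 fixes P* = (prey growth rate)/(HP coefficient) — independent of the other coefficients.
With the change, P* = 0.961/0.0358 = 26.8; it rises from 14.1.

P* ≈ 26.8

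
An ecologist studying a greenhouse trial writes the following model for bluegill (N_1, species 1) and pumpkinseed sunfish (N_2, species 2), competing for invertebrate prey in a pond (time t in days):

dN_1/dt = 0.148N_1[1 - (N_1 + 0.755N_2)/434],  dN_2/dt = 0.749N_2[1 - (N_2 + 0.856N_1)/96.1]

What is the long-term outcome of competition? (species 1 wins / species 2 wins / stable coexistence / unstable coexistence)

Compare the nullcline intercepts: K1/α12 = 434/0.755 = 575 > K2 = 96.1; K2/α21 = 96.1/0.856 = 112 < K1 = 434.
Since the inequalities point opposite ways, species 1 can invade but species 2 cannot.

species 1 excludes species 2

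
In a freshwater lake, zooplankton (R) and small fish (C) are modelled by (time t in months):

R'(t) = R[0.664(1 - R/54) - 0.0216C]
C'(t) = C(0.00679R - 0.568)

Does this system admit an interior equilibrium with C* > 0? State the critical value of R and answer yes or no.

The predator equation gives dC/dt > 0 only when R > 0.568/0.00679 = 83.7.
Without the predator, R → K = 54. Since 54 < 83.7, the predator cannot invade.

Threshold R = 83.7; K < 83.7, so no, the predator goes extinct.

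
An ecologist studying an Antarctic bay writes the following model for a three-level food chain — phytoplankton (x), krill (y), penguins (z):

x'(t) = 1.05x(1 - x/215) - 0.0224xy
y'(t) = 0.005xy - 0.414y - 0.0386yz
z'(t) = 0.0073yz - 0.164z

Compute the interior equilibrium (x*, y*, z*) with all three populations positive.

x* ≈ 112, y* ≈ 22.5, z* ≈ 3.78

From dz/dt = 0: 0.0073y* = 0.164, so y* = 22.5.
From dx/dt = 0: 1.05(1 - x*/215) = 0.0224·22.5, giving x* = 215·(1 - 0.479) = 112.
From dy/dt = 0: 0.005·112 - 0.414 = 0.0386z*, so z* = 0.146/0.0386 = 3.78.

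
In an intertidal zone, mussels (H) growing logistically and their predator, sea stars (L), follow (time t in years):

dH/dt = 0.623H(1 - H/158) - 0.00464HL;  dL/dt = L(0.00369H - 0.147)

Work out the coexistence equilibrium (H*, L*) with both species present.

H* ≈ 39.8, L* ≈ 100

From dL/dt = 0 with L > 0: 0.00369H* = 0.147, so H* = 39.8.
Substitute into dH/dt = 0: 0.623(1 - 39.8/158) = 0.00464L*.
The bracket is 0.748, giving L* = 0.466/0.00464 = 100.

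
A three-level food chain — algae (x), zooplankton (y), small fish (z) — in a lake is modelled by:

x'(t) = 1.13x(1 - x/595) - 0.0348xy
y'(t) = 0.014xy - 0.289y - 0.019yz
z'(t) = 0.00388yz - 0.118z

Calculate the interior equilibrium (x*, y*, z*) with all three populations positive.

x* ≈ 37.7, y* ≈ 30.4, z* ≈ 12.6

From dz/dt = 0: 0.00388y* = 0.118, so y* = 30.4.
From dx/dt = 0: 1.13(1 - x*/595) = 0.0348·30.4, giving x* = 595·(1 - 0.937) = 37.7.
From dy/dt = 0: 0.014·37.7 - 0.289 = 0.019z*, so z* = 0.239/0.019 = 12.6.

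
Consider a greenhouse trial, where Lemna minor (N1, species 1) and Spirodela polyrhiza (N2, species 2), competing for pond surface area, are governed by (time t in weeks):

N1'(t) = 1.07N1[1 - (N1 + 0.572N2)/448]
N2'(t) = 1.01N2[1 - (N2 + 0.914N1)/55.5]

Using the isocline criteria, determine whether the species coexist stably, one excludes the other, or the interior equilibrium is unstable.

species 1 excludes species 2

Compare the nullcline intercepts: K1/α12 = 448/0.572 = 783 > K2 = 55.5; K2/α21 = 55.5/0.914 = 60.7 < K1 = 448.
Since the inequalities point opposite ways, species 1 can invade but species 2 cannot.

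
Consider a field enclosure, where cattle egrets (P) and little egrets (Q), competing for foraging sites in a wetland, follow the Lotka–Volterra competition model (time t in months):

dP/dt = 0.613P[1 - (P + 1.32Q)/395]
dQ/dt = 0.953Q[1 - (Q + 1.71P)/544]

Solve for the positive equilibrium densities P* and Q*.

Setting both brackets to zero gives the nullclines P + 1.32Q = 395 and 1.71P + Q = 544.
Substituting Q = 544 - 1.71P into the first: P(1 - 1.32·1.71) = 395 - 1.32·544.
So P* = -323/-1.26 = 257, and then Q* = 544 - 1.71·257 = 105.

P* ≈ 257, Q* ≈ 105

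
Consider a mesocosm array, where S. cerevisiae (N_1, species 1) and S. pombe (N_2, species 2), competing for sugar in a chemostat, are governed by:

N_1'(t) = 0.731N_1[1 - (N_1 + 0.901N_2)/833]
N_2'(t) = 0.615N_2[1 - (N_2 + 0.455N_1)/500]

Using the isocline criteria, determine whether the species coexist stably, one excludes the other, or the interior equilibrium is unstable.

stable coexistence

Compare the nullcline intercepts: K1/α12 = 833/0.901 = 925 > K2 = 500; K2/α21 = 500/0.455 = 1100 > K1 = 833.
Since both inequalities hold, each species can invade when rare, so the interior equilibrium is stable.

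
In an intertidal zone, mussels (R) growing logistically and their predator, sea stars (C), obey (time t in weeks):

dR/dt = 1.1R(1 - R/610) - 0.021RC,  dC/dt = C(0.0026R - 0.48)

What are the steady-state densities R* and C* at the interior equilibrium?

R* ≈ 185, C* ≈ 36.5

From dC/dt = 0 with C > 0: 0.0026R* = 0.48, so R* = 185.
Substitute into dR/dt = 0: 1.1(1 - 185/610) = 0.021C*.
The bracket is 0.697, giving C* = 0.767/0.021 = 36.5.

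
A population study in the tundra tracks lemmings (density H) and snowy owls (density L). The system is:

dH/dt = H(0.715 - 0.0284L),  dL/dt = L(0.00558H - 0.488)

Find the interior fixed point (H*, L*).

H* ≈ 87.5, L* ≈ 25.2

Set dL/dt = 0 with L > 0: 0.00558H - 0.488 = 0, so H* = 0.488/0.00558 = 87.5.
Set dH/dt = 0 with H > 0: 0.715 - 0.0284L = 0, so L* = 0.715/0.0284 = 25.2.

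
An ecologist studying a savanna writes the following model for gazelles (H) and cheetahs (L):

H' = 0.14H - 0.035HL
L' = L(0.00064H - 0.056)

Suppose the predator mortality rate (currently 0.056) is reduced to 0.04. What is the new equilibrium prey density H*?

H* ≈ 62.5

At the interior fixed point, setting dL/dt = 0 with L > 0 fixes H* = (predator death rate)/(HL coefficient) — independent of the other coefficients.
With the change, H* = 0.04/0.00064 = 62.5; it falls from 87.5.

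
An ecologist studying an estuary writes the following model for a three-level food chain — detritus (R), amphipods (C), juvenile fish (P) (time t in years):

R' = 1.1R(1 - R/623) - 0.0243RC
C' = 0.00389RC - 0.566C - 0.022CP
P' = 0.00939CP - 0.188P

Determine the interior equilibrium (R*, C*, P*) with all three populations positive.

R* ≈ 347, C* ≈ 20, P* ≈ 35.7

From dP/dt = 0: 0.00939C* = 0.188, so C* = 20.
From dR/dt = 0: 1.1(1 - R*/623) = 0.0243·20, giving R* = 623·(1 - 0.442) = 347.
From dC/dt = 0: 0.00389·347 - 0.566 = 0.022P*, so P* = 0.786/0.022 = 35.7.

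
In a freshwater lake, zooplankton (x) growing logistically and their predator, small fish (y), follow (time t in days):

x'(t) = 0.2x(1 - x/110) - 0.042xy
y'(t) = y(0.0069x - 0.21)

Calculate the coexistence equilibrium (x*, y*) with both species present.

x* ≈ 30.4, y* ≈ 3.44

From dy/dt = 0 with y > 0: 0.0069x* = 0.21, so x* = 30.4.
Substitute into dx/dt = 0: 0.2(1 - 30.4/110) = 0.042y*.
The bracket is 0.723, giving y* = 0.145/0.042 = 3.44.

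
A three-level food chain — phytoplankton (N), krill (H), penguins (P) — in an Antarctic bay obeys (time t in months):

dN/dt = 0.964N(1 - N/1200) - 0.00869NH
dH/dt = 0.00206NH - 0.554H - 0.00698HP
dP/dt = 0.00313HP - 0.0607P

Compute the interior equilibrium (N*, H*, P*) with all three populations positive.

From dP/dt = 0: 0.00313H* = 0.0607, so H* = 19.4.
From dN/dt = 0: 0.964(1 - N*/1200) = 0.00869·19.4, giving N* = 1200·(1 - 0.175) = 990.
From dH/dt = 0: 0.00206·990 - 0.554 = 0.00698P*, so P* = 1.49/0.00698 = 213.

N* ≈ 990, H* ≈ 19.4, P* ≈ 213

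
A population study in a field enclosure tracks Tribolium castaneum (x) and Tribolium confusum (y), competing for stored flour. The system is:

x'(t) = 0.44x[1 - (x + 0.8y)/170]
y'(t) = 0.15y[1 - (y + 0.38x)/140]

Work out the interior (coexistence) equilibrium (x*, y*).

x* ≈ 83.3, y* ≈ 108

Setting both brackets to zero gives the nullclines x + 0.8y = 170 and 0.38x + y = 140.
Substituting y = 140 - 0.38x into the first: x(1 - 0.8·0.38) = 170 - 0.8·140.
So x* = 58/0.696 = 83.3, and then y* = 140 - 0.38·83.3 = 108.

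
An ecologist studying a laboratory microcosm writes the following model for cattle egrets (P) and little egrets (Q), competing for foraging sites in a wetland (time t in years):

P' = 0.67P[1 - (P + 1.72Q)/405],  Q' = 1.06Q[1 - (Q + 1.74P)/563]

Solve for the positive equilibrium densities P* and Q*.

Setting both brackets to zero gives the nullclines P + 1.72Q = 405 and 1.74P + Q = 563.
Substituting Q = 563 - 1.74P into the first: P(1 - 1.72·1.74) = 405 - 1.72·563.
So P* = -563/-1.99 = 283, and then Q* = 563 - 1.74·283 = 71.1.

P* ≈ 283, Q* ≈ 71.1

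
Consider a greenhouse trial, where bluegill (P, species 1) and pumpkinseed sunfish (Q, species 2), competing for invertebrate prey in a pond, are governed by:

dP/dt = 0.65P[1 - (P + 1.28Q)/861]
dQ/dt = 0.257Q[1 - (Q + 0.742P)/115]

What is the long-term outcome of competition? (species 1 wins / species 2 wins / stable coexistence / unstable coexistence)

species 1 excludes species 2

Compare the nullcline intercepts: K1/α12 = 861/1.28 = 673 > K2 = 115; K2/α21 = 115/0.742 = 155 < K1 = 861.
Since the inequalities point opposite ways, species 1 can invade but species 2 cannot.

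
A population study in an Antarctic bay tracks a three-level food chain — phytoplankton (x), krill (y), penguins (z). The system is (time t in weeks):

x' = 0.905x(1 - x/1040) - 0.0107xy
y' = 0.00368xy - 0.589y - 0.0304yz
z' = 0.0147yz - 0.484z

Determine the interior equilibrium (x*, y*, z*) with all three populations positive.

x* ≈ 635, y* ≈ 32.9, z* ≈ 57.5

From dz/dt = 0: 0.0147y* = 0.484, so y* = 32.9.
From dx/dt = 0: 0.905(1 - x*/1040) = 0.0107·32.9, giving x* = 1040·(1 - 0.389) = 635.
From dy/dt = 0: 0.00368·635 - 0.589 = 0.0304z*, so z* = 1.75/0.0304 = 57.5.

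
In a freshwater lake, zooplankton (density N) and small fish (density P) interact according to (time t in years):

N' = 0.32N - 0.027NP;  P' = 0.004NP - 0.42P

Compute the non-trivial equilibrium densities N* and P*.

Set dP/dt = 0 with P > 0: 0.004N - 0.42 = 0, so N* = 0.42/0.004 = 105.
Set dN/dt = 0 with N > 0: 0.32 - 0.027P = 0, so P* = 0.32/0.027 = 11.9.

N* ≈ 105, P* ≈ 11.9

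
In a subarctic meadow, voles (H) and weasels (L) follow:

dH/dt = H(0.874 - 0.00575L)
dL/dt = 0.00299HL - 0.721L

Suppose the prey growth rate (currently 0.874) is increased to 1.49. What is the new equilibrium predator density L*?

L* ≈ 259

At the interior fixed point, setting dH/dt = 0 with H > 0 fixes L* = (prey growth rate)/(HL coefficient) — independent of the other coefficients.
With the change, L* = 1.49/0.00575 = 259; it rises from 152.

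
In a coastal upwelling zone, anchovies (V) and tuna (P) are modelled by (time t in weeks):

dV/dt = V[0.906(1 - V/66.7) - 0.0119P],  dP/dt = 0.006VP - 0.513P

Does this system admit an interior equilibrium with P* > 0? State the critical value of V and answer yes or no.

The predator equation gives dP/dt > 0 only when V > 0.513/0.006 = 85.5.
Without the predator, V → K = 66.7. Since 66.7 < 85.5, the predator cannot invade.

Threshold V = 85.5; K < 85.5, so no, the predator goes extinct.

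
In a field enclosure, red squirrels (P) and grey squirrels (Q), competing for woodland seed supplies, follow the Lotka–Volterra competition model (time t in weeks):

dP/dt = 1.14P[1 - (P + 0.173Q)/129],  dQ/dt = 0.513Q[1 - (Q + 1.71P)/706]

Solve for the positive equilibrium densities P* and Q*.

P* ≈ 9.74, Q* ≈ 689

Setting both brackets to zero gives the nullclines P + 0.173Q = 129 and 1.71P + Q = 706.
Substituting Q = 706 - 1.71P into the first: P(1 - 0.173·1.71) = 129 - 0.173·706.
So P* = 6.86/0.704 = 9.74, and then Q* = 706 - 1.71·9.74 = 689.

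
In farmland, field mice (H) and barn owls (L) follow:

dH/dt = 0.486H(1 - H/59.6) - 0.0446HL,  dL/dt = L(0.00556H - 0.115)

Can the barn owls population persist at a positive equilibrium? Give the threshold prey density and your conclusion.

Threshold H = 20.7; K > 20.7, so yes, the predator persists.

The predator equation gives dL/dt > 0 only when H > 0.115/0.00556 = 20.7.
Without the predator, H → K = 59.6. Since 59.6 > 20.7, the predator can invade and persist.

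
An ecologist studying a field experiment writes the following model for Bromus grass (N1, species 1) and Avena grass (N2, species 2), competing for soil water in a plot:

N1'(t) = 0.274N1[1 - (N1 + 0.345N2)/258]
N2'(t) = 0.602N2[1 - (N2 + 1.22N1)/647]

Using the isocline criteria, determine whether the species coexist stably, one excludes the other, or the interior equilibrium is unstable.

stable coexistence

Compare the nullcline intercepts: K1/α12 = 258/0.345 = 748 > K2 = 647; K2/α21 = 647/1.22 = 530 > K1 = 258.
Since both inequalities hold, each species can invade when rare, so the interior equilibrium is stable.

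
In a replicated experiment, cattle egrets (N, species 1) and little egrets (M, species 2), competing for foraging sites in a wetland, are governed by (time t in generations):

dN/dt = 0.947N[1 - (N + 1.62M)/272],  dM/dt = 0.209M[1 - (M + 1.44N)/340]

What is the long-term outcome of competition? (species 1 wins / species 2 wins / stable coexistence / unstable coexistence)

Compare the nullcline intercepts: K1/α12 = 272/1.62 = 168 < K2 = 340; K2/α21 = 340/1.44 = 236 < K1 = 272.
Since both are reversed, neither can invade when rare; the interior point is a saddle.

unstable coexistence (outcome depends on initial conditions)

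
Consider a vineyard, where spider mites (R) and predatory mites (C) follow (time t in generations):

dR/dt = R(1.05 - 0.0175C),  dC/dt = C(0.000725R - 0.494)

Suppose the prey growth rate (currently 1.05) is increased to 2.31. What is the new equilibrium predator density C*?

At the interior fixed point, setting dR/dt = 0 with R > 0 fixes C* = (prey growth rate)/(RC coefficient) — independent of the other coefficients.
With the change, C* = 2.31/0.0175 = 132; it rises from 60.

C* ≈ 132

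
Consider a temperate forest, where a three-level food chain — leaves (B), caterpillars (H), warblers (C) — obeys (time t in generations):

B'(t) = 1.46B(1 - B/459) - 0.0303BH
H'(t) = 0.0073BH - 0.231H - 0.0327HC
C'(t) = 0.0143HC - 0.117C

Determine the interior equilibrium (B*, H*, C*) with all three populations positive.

From dC/dt = 0: 0.0143H* = 0.117, so H* = 8.18.
From dB/dt = 0: 1.46(1 - B*/459) = 0.0303·8.18, giving B* = 459·(1 - 0.17) = 381.
From dH/dt = 0: 0.0073·381 - 0.231 = 0.0327C*, so C* = 2.55/0.0327 = 78.

B* ≈ 381, H* ≈ 8.18, C* ≈ 78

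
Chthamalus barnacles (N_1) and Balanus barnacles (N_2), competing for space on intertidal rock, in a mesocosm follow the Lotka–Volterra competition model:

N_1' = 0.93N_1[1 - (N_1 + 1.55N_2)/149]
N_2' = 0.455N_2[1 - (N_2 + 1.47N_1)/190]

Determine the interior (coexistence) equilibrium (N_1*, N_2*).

N_1* ≈ 114, N_2* ≈ 22.7

Setting both brackets to zero gives the nullclines N_1 + 1.55N_2 = 149 and 1.47N_1 + N_2 = 190.
Substituting N_2 = 190 - 1.47N_1 into the first: N_1(1 - 1.55·1.47) = 149 - 1.55·190.
So N_1* = -146/-1.28 = 114, and then N_2* = 190 - 1.47·114 = 22.7.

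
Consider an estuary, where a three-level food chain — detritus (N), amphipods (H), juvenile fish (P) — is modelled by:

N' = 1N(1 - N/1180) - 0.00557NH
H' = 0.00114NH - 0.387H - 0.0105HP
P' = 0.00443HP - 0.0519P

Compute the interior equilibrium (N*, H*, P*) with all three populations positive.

From dP/dt = 0: 0.00443H* = 0.0519, so H* = 11.7.
From dN/dt = 0: 1(1 - N*/1180) = 0.00557·11.7, giving N* = 1180·(1 - 0.0653) = 1100.
From dH/dt = 0: 0.00114·1100 - 0.387 = 0.0105P*, so P* = 0.87/0.0105 = 82.9.

N* ≈ 1100, H* ≈ 11.7, P* ≈ 82.9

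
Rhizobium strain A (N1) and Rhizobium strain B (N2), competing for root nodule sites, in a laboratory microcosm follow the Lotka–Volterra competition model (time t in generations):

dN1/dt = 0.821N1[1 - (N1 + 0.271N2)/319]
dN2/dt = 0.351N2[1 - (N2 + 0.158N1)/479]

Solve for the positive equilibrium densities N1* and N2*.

N1* ≈ 198, N2* ≈ 448

Setting both brackets to zero gives the nullclines N1 + 0.271N2 = 319 and 0.158N1 + N2 = 479.
Substituting N2 = 479 - 0.158N1 into the first: N1(1 - 0.271·0.158) = 319 - 0.271·479.
So N1* = 189/0.957 = 198, and then N2* = 479 - 0.158·198 = 448.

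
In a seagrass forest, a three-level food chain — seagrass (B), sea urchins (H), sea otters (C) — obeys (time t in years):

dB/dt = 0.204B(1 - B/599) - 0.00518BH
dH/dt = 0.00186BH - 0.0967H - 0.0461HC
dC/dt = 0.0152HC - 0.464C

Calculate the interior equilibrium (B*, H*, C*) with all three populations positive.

B* ≈ 135, H* ≈ 30.5, C* ≈ 3.34

From dC/dt = 0: 0.0152H* = 0.464, so H* = 30.5.
From dB/dt = 0: 0.204(1 - B*/599) = 0.00518·30.5, giving B* = 599·(1 - 0.775) = 135.
From dH/dt = 0: 0.00186·135 - 0.0967 = 0.0461C*, so C* = 0.154/0.0461 = 3.34.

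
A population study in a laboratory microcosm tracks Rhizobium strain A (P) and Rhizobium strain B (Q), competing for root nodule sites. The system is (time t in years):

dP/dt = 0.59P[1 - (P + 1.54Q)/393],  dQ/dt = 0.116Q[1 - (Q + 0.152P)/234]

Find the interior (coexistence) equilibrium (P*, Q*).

Setting both brackets to zero gives the nullclines P + 1.54Q = 393 and 0.152P + Q = 234.
Substituting Q = 234 - 0.152P into the first: P(1 - 1.54·0.152) = 393 - 1.54·234.
So P* = 32.6/0.766 = 42.6, and then Q* = 234 - 0.152·42.6 = 228.

P* ≈ 42.6, Q* ≈ 228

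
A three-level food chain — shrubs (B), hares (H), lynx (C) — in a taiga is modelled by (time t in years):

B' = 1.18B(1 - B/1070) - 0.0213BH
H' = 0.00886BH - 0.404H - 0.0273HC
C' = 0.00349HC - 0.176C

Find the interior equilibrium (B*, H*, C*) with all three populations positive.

From dC/dt = 0: 0.00349H* = 0.176, so H* = 50.4.
From dB/dt = 0: 1.18(1 - B*/1070) = 0.0213·50.4, giving B* = 1070·(1 - 0.91) = 96.
From dH/dt = 0: 0.00886·96 - 0.404 = 0.0273C*, so C* = 0.446/0.0273 = 16.4.

B* ≈ 96, H* ≈ 50.4, C* ≈ 16.4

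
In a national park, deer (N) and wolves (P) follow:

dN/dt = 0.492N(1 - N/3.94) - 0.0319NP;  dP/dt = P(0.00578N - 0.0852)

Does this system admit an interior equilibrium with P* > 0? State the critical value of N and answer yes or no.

The predator equation gives dP/dt > 0 only when N > 0.0852/0.00578 = 14.7.
Without the predator, N → K = 3.94. Since 3.94 < 14.7, the predator cannot invade.

Threshold N = 14.7; K < 14.7, so no, the predator goes extinct.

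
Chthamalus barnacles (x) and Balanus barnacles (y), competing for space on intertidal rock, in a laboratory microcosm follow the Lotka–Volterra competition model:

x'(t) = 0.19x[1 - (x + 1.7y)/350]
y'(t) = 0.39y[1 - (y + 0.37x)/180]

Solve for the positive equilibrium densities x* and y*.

x* ≈ 119, y* ≈ 136

Setting both brackets to zero gives the nullclines x + 1.7y = 350 and 0.37x + y = 180.
Substituting y = 180 - 0.37x into the first: x(1 - 1.7·0.37) = 350 - 1.7·180.
So x* = 44/0.371 = 119, and then y* = 180 - 0.37·119 = 136.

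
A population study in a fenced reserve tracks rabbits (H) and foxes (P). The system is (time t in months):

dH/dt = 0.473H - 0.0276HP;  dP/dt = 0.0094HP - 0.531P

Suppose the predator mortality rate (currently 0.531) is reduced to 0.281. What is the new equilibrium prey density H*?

H* ≈ 29.9

At the interior fixed point, setting dP/dt = 0 with P > 0 fixes H* = (predator death rate)/(HP coefficient) — independent of the other coefficients.
With the change, H* = 0.281/0.0094 = 29.9; it falls from 56.5.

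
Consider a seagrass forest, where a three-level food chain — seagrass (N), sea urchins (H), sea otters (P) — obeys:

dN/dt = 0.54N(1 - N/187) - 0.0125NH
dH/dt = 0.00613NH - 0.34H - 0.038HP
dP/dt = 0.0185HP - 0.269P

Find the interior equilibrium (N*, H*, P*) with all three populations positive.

N* ≈ 124, H* ≈ 14.5, P* ≈ 11.1

From dP/dt = 0: 0.0185H* = 0.269, so H* = 14.5.
From dN/dt = 0: 0.54(1 - N*/187) = 0.0125·14.5, giving N* = 187·(1 - 0.337) = 124.
From dH/dt = 0: 0.00613·124 - 0.34 = 0.038P*, so P* = 0.42/0.038 = 11.1.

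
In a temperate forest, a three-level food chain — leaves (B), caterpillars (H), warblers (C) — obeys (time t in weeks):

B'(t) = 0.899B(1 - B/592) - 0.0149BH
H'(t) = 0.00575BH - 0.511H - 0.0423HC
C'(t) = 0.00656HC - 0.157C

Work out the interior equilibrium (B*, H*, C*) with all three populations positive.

From dC/dt = 0: 0.00656H* = 0.157, so H* = 23.9.
From dB/dt = 0: 0.899(1 - B*/592) = 0.0149·23.9, giving B* = 592·(1 - 0.397) = 357.
From dH/dt = 0: 0.00575·357 - 0.511 = 0.0423C*, so C* = 1.54/0.0423 = 36.5.

B* ≈ 357, H* ≈ 23.9, C* ≈ 36.5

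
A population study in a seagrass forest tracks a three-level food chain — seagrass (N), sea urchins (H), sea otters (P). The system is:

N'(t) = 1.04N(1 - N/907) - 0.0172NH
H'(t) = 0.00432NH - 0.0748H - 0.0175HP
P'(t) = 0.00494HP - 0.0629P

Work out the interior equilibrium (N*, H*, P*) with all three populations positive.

N* ≈ 716, H* ≈ 12.7, P* ≈ 172

From dP/dt = 0: 0.00494H* = 0.0629, so H* = 12.7.
From dN/dt = 0: 1.04(1 - N*/907) = 0.0172·12.7, giving N* = 907·(1 - 0.211) = 716.
From dH/dt = 0: 0.00432·716 - 0.0748 = 0.0175P*, so P* = 3.02/0.0175 = 172.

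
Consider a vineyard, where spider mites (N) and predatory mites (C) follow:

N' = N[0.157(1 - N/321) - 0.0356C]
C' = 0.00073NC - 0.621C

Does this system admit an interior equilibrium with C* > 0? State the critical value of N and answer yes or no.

Threshold N = 851; K < 851, so no, the predator goes extinct.

The predator equation gives dC/dt > 0 only when N > 0.621/0.00073 = 851.
Without the predator, N → K = 321. Since 321 < 851, the predator cannot invade.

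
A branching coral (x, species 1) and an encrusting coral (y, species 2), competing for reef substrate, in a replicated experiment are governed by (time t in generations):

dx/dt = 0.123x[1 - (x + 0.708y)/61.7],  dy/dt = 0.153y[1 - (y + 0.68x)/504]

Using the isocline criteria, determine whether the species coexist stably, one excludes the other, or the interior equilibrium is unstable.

Compare the nullcline intercepts: K1/α12 = 61.7/0.708 = 87.1 < K2 = 504; K2/α21 = 504/0.68 = 741 > K1 = 61.7.
Since the inequalities point opposite ways, species 2 can invade but species 1 cannot.

species 2 excludes species 1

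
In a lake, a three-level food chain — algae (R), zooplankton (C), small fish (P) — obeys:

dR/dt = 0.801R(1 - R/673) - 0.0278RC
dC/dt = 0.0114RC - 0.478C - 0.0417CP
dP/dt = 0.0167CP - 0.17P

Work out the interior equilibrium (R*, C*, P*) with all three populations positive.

From dP/dt = 0: 0.0167C* = 0.17, so C* = 10.2.
From dR/dt = 0: 0.801(1 - R*/673) = 0.0278·10.2, giving R* = 673·(1 - 0.353) = 435.
From dC/dt = 0: 0.0114·435 - 0.478 = 0.0417P*, so P* = 4.48/0.0417 = 108.

R* ≈ 435, C* ≈ 10.2, P* ≈ 108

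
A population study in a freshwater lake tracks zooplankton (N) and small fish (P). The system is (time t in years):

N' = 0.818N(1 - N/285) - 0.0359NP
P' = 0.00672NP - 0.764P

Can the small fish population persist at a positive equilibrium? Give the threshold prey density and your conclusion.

Threshold N = 114; K > 114, so yes, the predator persists.

The predator equation gives dP/dt > 0 only when N > 0.764/0.00672 = 114.
Without the predator, N → K = 285. Since 285 > 114, the predator can invade and persist.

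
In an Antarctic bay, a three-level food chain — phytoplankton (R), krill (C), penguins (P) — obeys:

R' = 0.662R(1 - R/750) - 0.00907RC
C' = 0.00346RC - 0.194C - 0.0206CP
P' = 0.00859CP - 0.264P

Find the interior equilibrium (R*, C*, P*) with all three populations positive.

R* ≈ 434, C* ≈ 30.7, P* ≈ 63.5

From dP/dt = 0: 0.00859C* = 0.264, so C* = 30.7.
From dR/dt = 0: 0.662(1 - R*/750) = 0.00907·30.7, giving R* = 750·(1 - 0.421) = 434.
From dC/dt = 0: 0.00346·434 - 0.194 = 0.0206P*, so P* = 1.31/0.0206 = 63.5.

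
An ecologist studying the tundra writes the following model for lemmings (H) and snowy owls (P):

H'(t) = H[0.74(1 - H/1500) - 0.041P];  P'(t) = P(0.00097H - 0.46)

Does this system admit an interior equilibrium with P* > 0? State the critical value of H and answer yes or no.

Threshold H = 474; K > 474, so yes, the predator persists.

The predator equation gives dP/dt > 0 only when H > 0.46/0.00097 = 474.
Without the predator, H → K = 1500. Since 1500 > 474, the predator can invade and persist.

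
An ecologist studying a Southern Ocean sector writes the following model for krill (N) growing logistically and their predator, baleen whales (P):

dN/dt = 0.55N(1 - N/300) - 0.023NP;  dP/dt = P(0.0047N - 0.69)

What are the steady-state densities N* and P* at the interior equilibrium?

From dP/dt = 0 with P > 0: 0.0047N* = 0.69, so N* = 147.
Substitute into dN/dt = 0: 0.55(1 - 147/300) = 0.023P*.
The bracket is 0.511, giving P* = 0.281/0.023 = 12.2.

N* ≈ 147, P* ≈ 12.2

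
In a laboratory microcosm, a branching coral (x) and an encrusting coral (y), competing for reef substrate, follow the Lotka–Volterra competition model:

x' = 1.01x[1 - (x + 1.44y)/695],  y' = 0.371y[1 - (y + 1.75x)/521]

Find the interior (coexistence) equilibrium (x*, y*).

x* ≈ 36.3, y* ≈ 457

Setting both brackets to zero gives the nullclines x + 1.44y = 695 and 1.75x + y = 521.
Substituting y = 521 - 1.75x into the first: x(1 - 1.44·1.75) = 695 - 1.44·521.
So x* = -55.2/-1.52 = 36.3, and then y* = 521 - 1.75·36.3 = 457.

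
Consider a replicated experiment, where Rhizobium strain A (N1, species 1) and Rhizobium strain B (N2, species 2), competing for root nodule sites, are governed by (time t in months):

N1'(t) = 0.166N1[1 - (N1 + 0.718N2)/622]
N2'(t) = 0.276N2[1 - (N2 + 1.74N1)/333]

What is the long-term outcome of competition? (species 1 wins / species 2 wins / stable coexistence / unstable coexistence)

species 1 excludes species 2

Compare the nullcline intercepts: K1/α12 = 622/0.718 = 866 > K2 = 333; K2/α21 = 333/1.74 = 191 < K1 = 622.
Since the inequalities point opposite ways, species 1 can invade but species 2 cannot.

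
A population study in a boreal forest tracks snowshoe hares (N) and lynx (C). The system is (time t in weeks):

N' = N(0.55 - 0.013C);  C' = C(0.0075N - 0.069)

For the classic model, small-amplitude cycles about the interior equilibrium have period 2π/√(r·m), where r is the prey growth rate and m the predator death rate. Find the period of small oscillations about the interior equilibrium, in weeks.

Here r = 0.55 and m = 0.069, so r·m = 0.038.
ω = √0.038 = 0.195 per week, hence T = 2π/ω ≈ 32.3 weeks.

T ≈ 32.3 weeks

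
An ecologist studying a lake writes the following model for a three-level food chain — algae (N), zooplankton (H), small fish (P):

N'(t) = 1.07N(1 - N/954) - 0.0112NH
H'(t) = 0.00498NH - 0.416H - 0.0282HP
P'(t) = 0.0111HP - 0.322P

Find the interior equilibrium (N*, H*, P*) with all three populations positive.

N* ≈ 664, H* ≈ 29, P* ≈ 103

From dP/dt = 0: 0.0111H* = 0.322, so H* = 29.
From dN/dt = 0: 1.07(1 - N*/954) = 0.0112·29, giving N* = 954·(1 - 0.304) = 664.
From dH/dt = 0: 0.00498·664 - 0.416 = 0.0282P*, so P* = 2.89/0.0282 = 103.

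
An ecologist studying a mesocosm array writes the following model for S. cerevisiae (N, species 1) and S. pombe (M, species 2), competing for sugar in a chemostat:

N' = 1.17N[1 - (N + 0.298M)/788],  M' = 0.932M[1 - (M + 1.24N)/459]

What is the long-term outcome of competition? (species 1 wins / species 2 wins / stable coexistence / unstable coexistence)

species 1 excludes species 2

Compare the nullcline intercepts: K1/α12 = 788/0.298 = 2640 > K2 = 459; K2/α21 = 459/1.24 = 370 < K1 = 788.
Since the inequalities point opposite ways, species 1 can invade but species 2 cannot.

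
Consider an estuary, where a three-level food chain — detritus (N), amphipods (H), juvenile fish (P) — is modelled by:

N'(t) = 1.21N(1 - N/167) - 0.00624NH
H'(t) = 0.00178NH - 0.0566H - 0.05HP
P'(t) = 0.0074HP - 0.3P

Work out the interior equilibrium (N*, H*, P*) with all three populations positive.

From dP/dt = 0: 0.0074H* = 0.3, so H* = 40.5.
From dN/dt = 0: 1.21(1 - N*/167) = 0.00624·40.5, giving N* = 167·(1 - 0.209) = 132.
From dH/dt = 0: 0.00178·132 - 0.0566 = 0.05P*, so P* = 0.179/0.05 = 3.57.

N* ≈ 132, H* ≈ 40.5, P* ≈ 3.57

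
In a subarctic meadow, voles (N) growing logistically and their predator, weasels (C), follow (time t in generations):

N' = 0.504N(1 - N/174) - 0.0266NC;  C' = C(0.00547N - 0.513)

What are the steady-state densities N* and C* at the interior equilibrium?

N* ≈ 93.8, C* ≈ 8.73

From dC/dt = 0 with C > 0: 0.00547N* = 0.513, so N* = 93.8.
Substitute into dN/dt = 0: 0.504(1 - 93.8/174) = 0.0266C*.
The bracket is 0.461, giving C* = 0.232/0.0266 = 8.73.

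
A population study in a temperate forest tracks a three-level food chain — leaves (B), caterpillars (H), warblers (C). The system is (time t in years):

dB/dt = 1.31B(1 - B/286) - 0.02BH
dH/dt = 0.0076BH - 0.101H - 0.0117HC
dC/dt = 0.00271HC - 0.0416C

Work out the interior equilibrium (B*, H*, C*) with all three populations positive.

From dC/dt = 0: 0.00271H* = 0.0416, so H* = 15.4.
From dB/dt = 0: 1.31(1 - B*/286) = 0.02·15.4, giving B* = 286·(1 - 0.234) = 219.
From dH/dt = 0: 0.0076·219 - 0.101 = 0.0117C*, so C* = 1.56/0.0117 = 134.

B* ≈ 219, H* ≈ 15.4, C* ≈ 134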